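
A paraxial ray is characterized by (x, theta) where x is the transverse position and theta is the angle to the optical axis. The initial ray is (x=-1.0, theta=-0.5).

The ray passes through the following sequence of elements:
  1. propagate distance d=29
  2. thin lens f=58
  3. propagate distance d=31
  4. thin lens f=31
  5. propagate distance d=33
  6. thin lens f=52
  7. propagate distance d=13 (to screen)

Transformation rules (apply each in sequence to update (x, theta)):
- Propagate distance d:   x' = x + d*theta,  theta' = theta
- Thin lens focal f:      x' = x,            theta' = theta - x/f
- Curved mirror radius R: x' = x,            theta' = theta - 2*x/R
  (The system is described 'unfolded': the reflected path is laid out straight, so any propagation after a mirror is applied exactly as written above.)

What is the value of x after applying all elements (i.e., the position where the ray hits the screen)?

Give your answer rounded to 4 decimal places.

Initial: x=-1.0000 theta=-0.5000
After 1 (propagate distance d=29): x=-15.5000 theta=-0.5000
After 2 (thin lens f=58): x=-15.5000 theta=-27/116 (≈-0.2328)
After 3 (propagate distance d=31): x=-2635/116 (≈-22.7155) theta=-27/116 (≈-0.2328)
After 4 (thin lens f=31): x=-2635/116 (≈-22.7155) theta=0.5000
After 5 (propagate distance d=33): x=-721/116 (≈-6.2155) theta=0.5000
After 6 (thin lens f=52): x=-721/116 (≈-6.2155) theta=3737/6032 (≈0.6195)
After 7 (propagate distance d=13 (to screen)): x=853/464 (≈1.8384) theta=3737/6032 (≈0.6195)
Rounded to 4 decimal places: x = 1.8384

Answer: 1.8384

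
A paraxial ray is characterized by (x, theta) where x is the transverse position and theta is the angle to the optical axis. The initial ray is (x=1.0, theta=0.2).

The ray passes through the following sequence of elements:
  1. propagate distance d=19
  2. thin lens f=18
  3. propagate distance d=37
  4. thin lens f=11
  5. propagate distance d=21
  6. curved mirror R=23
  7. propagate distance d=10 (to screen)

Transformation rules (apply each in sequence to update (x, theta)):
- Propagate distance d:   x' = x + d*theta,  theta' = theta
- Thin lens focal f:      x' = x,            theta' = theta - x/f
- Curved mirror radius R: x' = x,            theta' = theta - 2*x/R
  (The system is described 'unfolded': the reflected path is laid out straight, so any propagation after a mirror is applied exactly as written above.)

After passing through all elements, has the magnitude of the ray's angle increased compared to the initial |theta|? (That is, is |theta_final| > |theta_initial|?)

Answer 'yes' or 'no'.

Answer: no

Derivation:
Initial: x=1.0000 theta=0.2000
After 1 (propagate distance d=19): x=4.8000 theta=0.2000
After 2 (thin lens f=18): x=4.8000 theta=-1/15 (≈-0.0667)
After 3 (propagate distance d=37): x=7/3 (≈2.3333) theta=-1/15 (≈-0.0667)
After 4 (thin lens f=11): x=7/3 (≈2.3333) theta=-46/165 (≈-0.2788)
After 5 (propagate distance d=21): x=-581/165 (≈-3.5212) theta=-46/165 (≈-0.2788)
After 6 (curved mirror R=23): x=-581/165 (≈-3.5212) theta=104/3795 (≈0.0274)
After 7 (propagate distance d=10 (to screen)): x=-12323/3795 (≈-3.2472) theta=104/3795 (≈0.0274)
|theta_initial|=0.2000 |theta_final|=104/3795 (≈0.0274) -> not increased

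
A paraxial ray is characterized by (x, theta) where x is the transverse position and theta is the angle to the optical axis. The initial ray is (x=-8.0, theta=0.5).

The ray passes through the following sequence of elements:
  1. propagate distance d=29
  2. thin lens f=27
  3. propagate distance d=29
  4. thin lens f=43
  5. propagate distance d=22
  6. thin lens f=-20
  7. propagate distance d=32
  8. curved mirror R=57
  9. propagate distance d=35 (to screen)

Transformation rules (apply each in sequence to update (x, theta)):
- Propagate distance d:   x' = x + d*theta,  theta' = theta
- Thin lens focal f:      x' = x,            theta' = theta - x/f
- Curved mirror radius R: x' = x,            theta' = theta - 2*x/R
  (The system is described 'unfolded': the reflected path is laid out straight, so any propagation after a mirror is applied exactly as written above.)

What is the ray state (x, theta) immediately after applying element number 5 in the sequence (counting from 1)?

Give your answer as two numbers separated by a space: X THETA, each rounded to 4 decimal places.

Answer: 12.5500 -0.0668

Derivation:
Initial: x=-8.0000 theta=0.5000
After 1 (propagate distance d=29): x=6.5000 theta=0.5000
After 2 (thin lens f=27): x=6.5000 theta=7/27 (≈0.2593)
After 3 (propagate distance d=29): x=757/54 (≈14.0185) theta=7/27 (≈0.2593)
After 4 (thin lens f=43): x=757/54 (≈14.0185) theta=-155/2322 (≈-0.0668)
After 5 (propagate distance d=22): x=29141/2322 (≈12.5500) theta=-155/2322 (≈-0.0668)
Rounded to 4 decimal places: x = 12.5500, theta = -0.0668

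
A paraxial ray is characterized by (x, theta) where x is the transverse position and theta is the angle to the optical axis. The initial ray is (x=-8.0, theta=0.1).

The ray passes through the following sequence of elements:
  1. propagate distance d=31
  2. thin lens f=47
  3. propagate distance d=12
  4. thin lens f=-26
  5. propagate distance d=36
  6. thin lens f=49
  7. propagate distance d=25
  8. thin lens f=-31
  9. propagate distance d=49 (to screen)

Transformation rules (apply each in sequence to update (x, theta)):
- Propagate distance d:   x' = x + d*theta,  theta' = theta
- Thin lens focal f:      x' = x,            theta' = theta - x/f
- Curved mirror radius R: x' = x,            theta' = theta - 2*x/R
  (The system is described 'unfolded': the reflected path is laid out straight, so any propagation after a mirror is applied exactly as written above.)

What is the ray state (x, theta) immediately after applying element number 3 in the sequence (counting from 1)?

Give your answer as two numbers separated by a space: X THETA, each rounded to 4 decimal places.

Answer: -2.4489 0.2043

Derivation:
Initial: x=-8.0000 theta=0.1000
After 1 (propagate distance d=31): x=-4.9000 theta=0.1000
After 2 (thin lens f=47): x=-4.9000 theta=48/235 (≈0.2043)
After 3 (propagate distance d=12): x=-1151/470 (≈-2.4489) theta=48/235 (≈0.2043)
Rounded to 4 decimal places: x = -2.4489, theta = 0.2043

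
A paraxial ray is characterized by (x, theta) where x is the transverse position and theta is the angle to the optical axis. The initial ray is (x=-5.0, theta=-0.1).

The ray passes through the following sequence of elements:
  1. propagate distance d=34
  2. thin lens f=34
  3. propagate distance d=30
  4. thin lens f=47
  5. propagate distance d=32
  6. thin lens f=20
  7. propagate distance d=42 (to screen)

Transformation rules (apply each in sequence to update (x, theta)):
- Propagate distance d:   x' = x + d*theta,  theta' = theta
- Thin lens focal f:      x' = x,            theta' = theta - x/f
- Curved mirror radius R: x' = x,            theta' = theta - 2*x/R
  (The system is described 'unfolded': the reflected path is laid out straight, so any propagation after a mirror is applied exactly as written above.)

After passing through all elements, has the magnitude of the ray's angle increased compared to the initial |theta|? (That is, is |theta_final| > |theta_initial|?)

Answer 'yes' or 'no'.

Initial: x=-5.0000 theta=-0.1000
After 1 (propagate distance d=34): x=-8.4000 theta=-0.1000
After 2 (thin lens f=34): x=-8.4000 theta=5/34 (≈0.1471)
After 3 (propagate distance d=30): x=-339/85 (≈-3.9882) theta=5/34 (≈0.1471)
After 4 (thin lens f=47): x=-339/85 (≈-3.9882) theta=109/470 (≈0.2319)
After 5 (propagate distance d=32): x=2743/799 (≈3.4330) theta=109/470 (≈0.2319)
After 6 (thin lens f=20): x=2743/799 (≈3.4330) theta=963/15980 (≈0.0603)
After 7 (propagate distance d=42 (to screen)): x=47653/7990 (≈5.9641) theta=963/15980 (≈0.0603)
|theta_initial|=0.1000 |theta_final|=963/15980 (≈0.0603) -> not increased

Answer: no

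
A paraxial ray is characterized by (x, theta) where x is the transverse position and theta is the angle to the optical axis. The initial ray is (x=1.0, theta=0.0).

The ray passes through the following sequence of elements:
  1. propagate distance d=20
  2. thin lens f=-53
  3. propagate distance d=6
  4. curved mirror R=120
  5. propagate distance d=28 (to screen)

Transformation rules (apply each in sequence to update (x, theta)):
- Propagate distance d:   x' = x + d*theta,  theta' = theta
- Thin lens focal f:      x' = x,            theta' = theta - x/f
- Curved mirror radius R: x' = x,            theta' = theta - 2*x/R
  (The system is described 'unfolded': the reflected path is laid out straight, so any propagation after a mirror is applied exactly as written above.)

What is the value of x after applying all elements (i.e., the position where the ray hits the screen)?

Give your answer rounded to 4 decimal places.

Answer: 1.1220

Derivation:
Initial: x=1.0000 theta=0.0000
After 1 (propagate distance d=20): x=1.0000 theta=0.0000
After 2 (thin lens f=-53): x=1.0000 theta=1/53 (≈0.0189)
After 3 (propagate distance d=6): x=59/53 (≈1.1132) theta=1/53 (≈0.0189)
After 4 (curved mirror R=120): x=59/53 (≈1.1132) theta=1/3180 (≈0.0003)
After 5 (propagate distance d=28 (to screen)): x=892/795 (≈1.1220) theta=1/3180 (≈0.0003)
Rounded to 4 decimal places: x = 1.1220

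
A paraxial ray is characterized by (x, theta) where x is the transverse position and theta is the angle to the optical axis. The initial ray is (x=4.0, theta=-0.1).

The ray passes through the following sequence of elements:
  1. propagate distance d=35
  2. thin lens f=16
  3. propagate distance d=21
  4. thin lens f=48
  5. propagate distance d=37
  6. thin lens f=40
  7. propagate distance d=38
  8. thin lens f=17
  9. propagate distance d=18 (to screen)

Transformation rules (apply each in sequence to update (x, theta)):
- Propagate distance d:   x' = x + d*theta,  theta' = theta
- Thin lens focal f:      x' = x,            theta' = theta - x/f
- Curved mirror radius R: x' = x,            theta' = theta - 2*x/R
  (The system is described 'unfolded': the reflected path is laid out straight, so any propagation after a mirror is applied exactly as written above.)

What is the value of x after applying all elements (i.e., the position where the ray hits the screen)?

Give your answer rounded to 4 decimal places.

Initial: x=4.0000 theta=-0.1000
After 1 (propagate distance d=35): x=0.5000 theta=-0.1000
After 2 (thin lens f=16): x=0.5000 theta=-21/160 (≈-0.1313)
After 3 (propagate distance d=21): x=-361/160 (≈-2.2563) theta=-21/160 (≈-0.1313)
After 4 (thin lens f=48): x=-361/160 (≈-2.2563) theta=-647/7680 (≈-0.0842)
After 5 (propagate distance d=37): x=-41267/7680 (≈-5.3733) theta=-647/7680 (≈-0.0842)
After 6 (thin lens f=40): x=-41267/7680 (≈-5.3733) theta=5129/102400 (≈0.0501)
After 7 (propagate distance d=38): x=-532987/153600 (≈-3.4700) theta=5129/102400 (≈0.0501)
After 8 (thin lens f=17): x=-532987/153600 (≈-3.4700) theta=1327553/5222400 (≈0.2542)
After 9 (propagate distance d=18 (to screen)): x=1443599/1305600 (≈1.1057) theta=1327553/5222400 (≈0.2542)
Rounded to 4 decimal places: x = 1.1057

Answer: 1.1057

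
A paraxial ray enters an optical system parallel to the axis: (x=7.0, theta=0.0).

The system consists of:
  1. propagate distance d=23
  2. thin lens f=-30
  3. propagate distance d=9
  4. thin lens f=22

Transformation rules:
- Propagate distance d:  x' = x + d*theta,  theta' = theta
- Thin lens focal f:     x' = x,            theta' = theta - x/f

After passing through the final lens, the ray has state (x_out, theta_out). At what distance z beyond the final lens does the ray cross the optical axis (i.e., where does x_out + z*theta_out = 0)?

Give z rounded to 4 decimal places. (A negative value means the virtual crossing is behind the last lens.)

Initial: x=7.0000 theta=0.0000
After 1 (propagate distance d=23): x=7.0000 theta=0.0000
After 2 (thin lens f=-30): x=7.0000 theta=7/30 (≈0.2333)
After 3 (propagate distance d=9): x=9.1000 theta=7/30 (≈0.2333)
After 4 (thin lens f=22): x=9.1000 theta=-119/660 (≈-0.1803)
z_focus = -x_out/theta_out = -(9.1000)/(-119/660) = 858/17 ≈ 50.4706
Rounded to 4 decimal places: z = 50.4706

Answer: 50.4706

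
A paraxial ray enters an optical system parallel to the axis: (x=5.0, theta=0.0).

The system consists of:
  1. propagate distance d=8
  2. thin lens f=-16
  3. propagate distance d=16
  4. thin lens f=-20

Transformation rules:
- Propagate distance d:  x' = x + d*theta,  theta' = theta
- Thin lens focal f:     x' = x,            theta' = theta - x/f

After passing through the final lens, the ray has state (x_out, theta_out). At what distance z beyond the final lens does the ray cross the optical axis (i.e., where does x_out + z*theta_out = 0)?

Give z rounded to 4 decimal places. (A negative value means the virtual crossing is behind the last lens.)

Initial: x=5.0000 theta=0.0000
After 1 (propagate distance d=8): x=5.0000 theta=0.0000
After 2 (thin lens f=-16): x=5.0000 theta=0.3125
After 3 (propagate distance d=16): x=10.0000 theta=0.3125
After 4 (thin lens f=-20): x=10.0000 theta=0.8125
z_focus = -x_out/theta_out = -(10.0000)/(0.8125) = -160/13 ≈ -12.3077
Rounded to 4 decimal places: z = -12.3077

Answer: -12.3077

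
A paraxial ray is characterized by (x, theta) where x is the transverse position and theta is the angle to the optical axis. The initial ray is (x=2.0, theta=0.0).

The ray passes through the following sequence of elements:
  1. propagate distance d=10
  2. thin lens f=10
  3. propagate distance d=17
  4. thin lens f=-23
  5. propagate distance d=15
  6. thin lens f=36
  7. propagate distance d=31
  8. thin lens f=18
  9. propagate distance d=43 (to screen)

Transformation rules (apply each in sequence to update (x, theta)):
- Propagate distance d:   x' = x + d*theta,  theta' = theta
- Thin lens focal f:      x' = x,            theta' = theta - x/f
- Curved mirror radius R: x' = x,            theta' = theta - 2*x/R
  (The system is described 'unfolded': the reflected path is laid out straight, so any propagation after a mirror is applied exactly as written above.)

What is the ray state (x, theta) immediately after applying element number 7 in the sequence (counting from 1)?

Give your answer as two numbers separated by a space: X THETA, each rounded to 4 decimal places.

Answer: -8.8249 -0.1133

Derivation:
Initial: x=2.0000 theta=0.0000
After 1 (propagate distance d=10): x=2.0000 theta=0.0000
After 2 (thin lens f=10): x=2.0000 theta=-0.2000
After 3 (propagate distance d=17): x=-1.4000 theta=-0.2000
After 4 (thin lens f=-23): x=-1.4000 theta=-6/23 (≈-0.2609)
After 5 (propagate distance d=15): x=-611/115 (≈-5.3130) theta=-6/23 (≈-0.2609)
After 6 (thin lens f=36): x=-611/115 (≈-5.3130) theta=-469/4140 (≈-0.1133)
After 7 (propagate distance d=31): x=-7307/828 (≈-8.8249) theta=-469/4140 (≈-0.1133)
Rounded to 4 decimal places: x = -8.8249, theta = -0.1133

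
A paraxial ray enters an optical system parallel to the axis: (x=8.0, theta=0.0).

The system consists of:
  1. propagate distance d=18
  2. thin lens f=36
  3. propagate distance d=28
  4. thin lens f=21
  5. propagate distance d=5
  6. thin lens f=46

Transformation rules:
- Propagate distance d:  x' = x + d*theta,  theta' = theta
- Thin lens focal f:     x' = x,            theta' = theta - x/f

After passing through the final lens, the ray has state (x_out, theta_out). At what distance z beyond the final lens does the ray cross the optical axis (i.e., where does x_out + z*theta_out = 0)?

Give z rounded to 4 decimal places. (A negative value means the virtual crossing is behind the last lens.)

Initial: x=8.0000 theta=0.0000
After 1 (propagate distance d=18): x=8.0000 theta=0.0000
After 2 (thin lens f=36): x=8.0000 theta=-2/9 (≈-0.2222)
After 3 (propagate distance d=28): x=16/9 (≈1.7778) theta=-2/9 (≈-0.2222)
After 4 (thin lens f=21): x=16/9 (≈1.7778) theta=-58/189 (≈-0.3069)
After 5 (propagate distance d=5): x=46/189 (≈0.2434) theta=-58/189 (≈-0.3069)
After 6 (thin lens f=46): x=46/189 (≈0.2434) theta=-59/189 (≈-0.3122)
z_focus = -x_out/theta_out = -(46/189)/(-59/189) = 46/59 ≈ 0.7797
Rounded to 4 decimal places: z = 0.7797

Answer: 0.7797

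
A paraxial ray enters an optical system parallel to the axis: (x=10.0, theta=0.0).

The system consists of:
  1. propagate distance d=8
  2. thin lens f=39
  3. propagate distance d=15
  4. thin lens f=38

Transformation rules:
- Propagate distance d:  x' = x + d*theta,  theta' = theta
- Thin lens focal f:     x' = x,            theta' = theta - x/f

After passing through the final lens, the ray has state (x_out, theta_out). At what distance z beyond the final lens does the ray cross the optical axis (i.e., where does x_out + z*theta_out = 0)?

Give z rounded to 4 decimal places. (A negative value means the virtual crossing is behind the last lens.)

Answer: 14.7097

Derivation:
Initial: x=10.0000 theta=0.0000
After 1 (propagate distance d=8): x=10.0000 theta=0.0000
After 2 (thin lens f=39): x=10.0000 theta=-10/39 (≈-0.2564)
After 3 (propagate distance d=15): x=80/13 (≈6.1538) theta=-10/39 (≈-0.2564)
After 4 (thin lens f=38): x=80/13 (≈6.1538) theta=-310/741 (≈-0.4184)
z_focus = -x_out/theta_out = -(80/13)/(-310/741) = 456/31 ≈ 14.7097
Rounded to 4 decimal places: z = 14.7097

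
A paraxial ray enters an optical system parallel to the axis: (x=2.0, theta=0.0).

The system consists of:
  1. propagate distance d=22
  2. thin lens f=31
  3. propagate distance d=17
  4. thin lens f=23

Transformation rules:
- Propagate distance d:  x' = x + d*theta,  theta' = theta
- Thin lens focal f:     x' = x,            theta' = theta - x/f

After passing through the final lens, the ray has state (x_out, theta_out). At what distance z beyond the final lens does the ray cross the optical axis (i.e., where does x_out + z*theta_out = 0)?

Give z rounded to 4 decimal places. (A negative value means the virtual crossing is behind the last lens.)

Answer: 8.7027

Derivation:
Initial: x=2.0000 theta=0.0000
After 1 (propagate distance d=22): x=2.0000 theta=0.0000
After 2 (thin lens f=31): x=2.0000 theta=-2/31 (≈-0.0645)
After 3 (propagate distance d=17): x=28/31 (≈0.9032) theta=-2/31 (≈-0.0645)
After 4 (thin lens f=23): x=28/31 (≈0.9032) theta=-74/713 (≈-0.1038)
z_focus = -x_out/theta_out = -(28/31)/(-74/713) = 322/37 ≈ 8.7027
Rounded to 4 decimal places: z = 8.7027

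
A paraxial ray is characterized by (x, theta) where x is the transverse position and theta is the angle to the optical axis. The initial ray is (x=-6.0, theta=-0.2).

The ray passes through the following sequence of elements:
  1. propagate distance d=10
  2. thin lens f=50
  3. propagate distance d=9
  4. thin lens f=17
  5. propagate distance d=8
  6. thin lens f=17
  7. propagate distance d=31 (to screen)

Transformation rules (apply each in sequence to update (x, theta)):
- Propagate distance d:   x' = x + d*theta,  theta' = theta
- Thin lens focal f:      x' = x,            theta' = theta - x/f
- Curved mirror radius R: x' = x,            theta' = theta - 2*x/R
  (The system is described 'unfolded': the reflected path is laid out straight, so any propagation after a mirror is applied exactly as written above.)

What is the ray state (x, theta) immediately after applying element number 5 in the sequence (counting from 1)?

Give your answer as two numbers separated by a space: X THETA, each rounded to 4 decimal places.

Answer: -4.7459 0.4518

Derivation:
Initial: x=-6.0000 theta=-0.2000
After 1 (propagate distance d=10): x=-8.0000 theta=-0.2000
After 2 (thin lens f=50): x=-8.0000 theta=-0.0400
After 3 (propagate distance d=9): x=-8.3600 theta=-0.0400
After 4 (thin lens f=17): x=-8.3600 theta=192/425 (≈0.4518)
After 5 (propagate distance d=8): x=-2017/425 (≈-4.7459) theta=192/425 (≈0.4518)
Rounded to 4 decimal places: x = -4.7459, theta = 0.4518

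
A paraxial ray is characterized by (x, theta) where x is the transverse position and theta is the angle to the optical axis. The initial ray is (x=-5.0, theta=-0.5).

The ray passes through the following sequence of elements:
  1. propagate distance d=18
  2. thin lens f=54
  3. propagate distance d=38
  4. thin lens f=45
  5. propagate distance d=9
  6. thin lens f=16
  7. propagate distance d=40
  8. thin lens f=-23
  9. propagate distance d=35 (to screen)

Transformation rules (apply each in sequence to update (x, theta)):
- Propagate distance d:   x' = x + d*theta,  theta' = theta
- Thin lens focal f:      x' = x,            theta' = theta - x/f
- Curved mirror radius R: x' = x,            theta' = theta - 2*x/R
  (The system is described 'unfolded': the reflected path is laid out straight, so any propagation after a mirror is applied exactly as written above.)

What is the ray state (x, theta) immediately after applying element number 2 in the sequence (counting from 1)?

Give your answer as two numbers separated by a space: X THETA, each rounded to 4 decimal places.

Answer: -14.0000 -0.2407

Derivation:
Initial: x=-5.0000 theta=-0.5000
After 1 (propagate distance d=18): x=-14.0000 theta=-0.5000
After 2 (thin lens f=54): x=-14.0000 theta=-13/54 (≈-0.2407)
Rounded to 4 decimal places: x = -14.0000, theta = -0.2407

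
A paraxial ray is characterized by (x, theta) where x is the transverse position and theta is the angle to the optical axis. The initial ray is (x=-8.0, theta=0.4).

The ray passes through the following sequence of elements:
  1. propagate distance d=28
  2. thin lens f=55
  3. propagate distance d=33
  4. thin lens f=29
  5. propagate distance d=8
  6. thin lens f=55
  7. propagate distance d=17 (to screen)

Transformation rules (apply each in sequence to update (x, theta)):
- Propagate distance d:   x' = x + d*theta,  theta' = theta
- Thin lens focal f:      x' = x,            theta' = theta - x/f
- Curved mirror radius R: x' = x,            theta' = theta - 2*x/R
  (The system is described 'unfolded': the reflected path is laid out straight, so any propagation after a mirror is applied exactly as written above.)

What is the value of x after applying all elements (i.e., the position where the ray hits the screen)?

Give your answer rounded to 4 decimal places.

Answer: 6.4565

Derivation:
Initial: x=-8.0000 theta=0.4000
After 1 (propagate distance d=28): x=3.2000 theta=0.4000
After 2 (thin lens f=55): x=3.2000 theta=94/275 (≈0.3418)
After 3 (propagate distance d=33): x=14.4800 theta=94/275 (≈0.3418)
After 4 (thin lens f=29): x=14.4800 theta=-1256/7975 (≈-0.1575)
After 5 (propagate distance d=8): x=21086/1595 (≈13.2201) theta=-1256/7975 (≈-0.1575)
After 6 (thin lens f=55): x=21086/1595 (≈13.2201) theta=-34902/87725 (≈-0.3979)
After 7 (propagate distance d=17 (to screen)): x=566396/87725 (≈6.4565) theta=-34902/87725 (≈-0.3979)
Rounded to 4 decimal places: x = 6.4565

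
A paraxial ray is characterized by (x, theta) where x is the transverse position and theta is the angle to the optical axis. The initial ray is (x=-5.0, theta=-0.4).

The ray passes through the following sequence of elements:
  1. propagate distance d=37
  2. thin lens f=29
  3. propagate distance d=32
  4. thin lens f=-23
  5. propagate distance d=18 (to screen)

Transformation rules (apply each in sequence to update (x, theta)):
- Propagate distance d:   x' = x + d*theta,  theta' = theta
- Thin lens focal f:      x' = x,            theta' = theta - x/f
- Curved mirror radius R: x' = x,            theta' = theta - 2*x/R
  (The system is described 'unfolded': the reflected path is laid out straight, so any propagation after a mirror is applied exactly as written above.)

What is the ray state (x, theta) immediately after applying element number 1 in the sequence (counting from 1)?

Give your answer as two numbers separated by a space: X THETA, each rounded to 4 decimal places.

Answer: -19.8000 -0.4000

Derivation:
Initial: x=-5.0000 theta=-0.4000
After 1 (propagate distance d=37): x=-19.8000 theta=-0.4000
Rounded to 4 decimal places: x = -19.8000, theta = -0.4000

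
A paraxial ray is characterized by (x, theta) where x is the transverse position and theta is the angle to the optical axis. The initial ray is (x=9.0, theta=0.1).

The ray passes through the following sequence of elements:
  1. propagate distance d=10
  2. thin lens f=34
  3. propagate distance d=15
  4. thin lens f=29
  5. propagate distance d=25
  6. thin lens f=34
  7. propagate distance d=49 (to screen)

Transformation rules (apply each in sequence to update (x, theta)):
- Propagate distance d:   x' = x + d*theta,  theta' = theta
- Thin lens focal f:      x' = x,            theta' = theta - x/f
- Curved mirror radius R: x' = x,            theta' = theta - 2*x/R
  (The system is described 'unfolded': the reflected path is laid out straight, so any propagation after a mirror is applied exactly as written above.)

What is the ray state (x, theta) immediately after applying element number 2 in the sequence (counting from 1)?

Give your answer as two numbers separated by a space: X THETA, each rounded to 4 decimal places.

Initial: x=9.0000 theta=0.1000
After 1 (propagate distance d=10): x=10.0000 theta=0.1000
After 2 (thin lens f=34): x=10.0000 theta=-33/170 (≈-0.1941)
Rounded to 4 decimal places: x = 10.0000, theta = -0.1941

Answer: 10.0000 -0.1941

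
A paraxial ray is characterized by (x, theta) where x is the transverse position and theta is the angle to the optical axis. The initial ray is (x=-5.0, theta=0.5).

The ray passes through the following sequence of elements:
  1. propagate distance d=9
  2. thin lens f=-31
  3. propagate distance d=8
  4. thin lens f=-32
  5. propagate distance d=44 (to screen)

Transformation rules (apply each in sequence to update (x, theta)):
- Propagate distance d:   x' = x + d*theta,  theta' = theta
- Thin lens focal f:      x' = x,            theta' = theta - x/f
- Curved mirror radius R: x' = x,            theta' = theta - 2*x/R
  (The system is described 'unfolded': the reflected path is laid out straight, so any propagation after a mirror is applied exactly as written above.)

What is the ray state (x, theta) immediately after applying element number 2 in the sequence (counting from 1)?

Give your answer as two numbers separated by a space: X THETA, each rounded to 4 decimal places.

Initial: x=-5.0000 theta=0.5000
After 1 (propagate distance d=9): x=-0.5000 theta=0.5000
After 2 (thin lens f=-31): x=-0.5000 theta=15/31 (≈0.4839)
Rounded to 4 decimal places: x = -0.5000, theta = 0.4839

Answer: -0.5000 0.4839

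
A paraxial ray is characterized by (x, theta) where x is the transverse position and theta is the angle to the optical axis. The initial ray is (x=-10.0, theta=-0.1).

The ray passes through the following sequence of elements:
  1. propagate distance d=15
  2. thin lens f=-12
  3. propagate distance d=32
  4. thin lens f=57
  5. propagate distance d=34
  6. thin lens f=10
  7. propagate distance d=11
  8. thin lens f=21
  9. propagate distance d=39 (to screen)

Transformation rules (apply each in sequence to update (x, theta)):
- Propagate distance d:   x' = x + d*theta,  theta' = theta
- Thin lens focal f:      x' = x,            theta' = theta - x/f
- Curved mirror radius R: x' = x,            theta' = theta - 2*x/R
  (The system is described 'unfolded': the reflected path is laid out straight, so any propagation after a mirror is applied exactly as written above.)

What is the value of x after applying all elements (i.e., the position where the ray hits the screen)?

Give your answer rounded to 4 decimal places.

Answer: 199.3141

Derivation:
Initial: x=-10.0000 theta=-0.1000
After 1 (propagate distance d=15): x=-11.5000 theta=-0.1000
After 2 (thin lens f=-12): x=-11.5000 theta=-127/120 (≈-1.0583)
After 3 (propagate distance d=32): x=-1361/30 (≈-45.3667) theta=-127/120 (≈-1.0583)
After 4 (thin lens f=57): x=-1361/30 (≈-45.3667) theta=-359/1368 (≈-0.2624)
After 5 (propagate distance d=34): x=-185669/3420 (≈-54.2892) theta=-359/1368 (≈-0.2624)
After 6 (thin lens f=10): x=-185669/3420 (≈-54.2892) theta=29449/5700 (≈5.1665)
After 7 (propagate distance d=11): x=572/225 (≈2.5422) theta=29449/5700 (≈5.1665)
After 8 (thin lens f=21): x=572/225 (≈2.5422) theta=362363/71820 (≈5.0454)
After 9 (propagate distance d=39 (to screen)): x=7952633/39900 (≈199.3141) theta=362363/71820 (≈5.0454)
Rounded to 4 decimal places: x = 199.3141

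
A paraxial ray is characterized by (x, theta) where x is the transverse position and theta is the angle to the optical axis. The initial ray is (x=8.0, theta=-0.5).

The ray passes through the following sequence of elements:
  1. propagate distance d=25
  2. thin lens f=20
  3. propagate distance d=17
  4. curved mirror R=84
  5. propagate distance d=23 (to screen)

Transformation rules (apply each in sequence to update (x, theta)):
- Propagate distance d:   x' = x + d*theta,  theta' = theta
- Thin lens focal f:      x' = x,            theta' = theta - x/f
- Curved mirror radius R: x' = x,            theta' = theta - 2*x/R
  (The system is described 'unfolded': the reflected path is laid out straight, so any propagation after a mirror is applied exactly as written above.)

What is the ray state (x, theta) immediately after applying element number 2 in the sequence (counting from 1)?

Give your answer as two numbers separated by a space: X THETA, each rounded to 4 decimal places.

Answer: -4.5000 -0.2750

Derivation:
Initial: x=8.0000 theta=-0.5000
After 1 (propagate distance d=25): x=-4.5000 theta=-0.5000
After 2 (thin lens f=20): x=-4.5000 theta=-0.2750
Rounded to 4 decimal places: x = -4.5000, theta = -0.2750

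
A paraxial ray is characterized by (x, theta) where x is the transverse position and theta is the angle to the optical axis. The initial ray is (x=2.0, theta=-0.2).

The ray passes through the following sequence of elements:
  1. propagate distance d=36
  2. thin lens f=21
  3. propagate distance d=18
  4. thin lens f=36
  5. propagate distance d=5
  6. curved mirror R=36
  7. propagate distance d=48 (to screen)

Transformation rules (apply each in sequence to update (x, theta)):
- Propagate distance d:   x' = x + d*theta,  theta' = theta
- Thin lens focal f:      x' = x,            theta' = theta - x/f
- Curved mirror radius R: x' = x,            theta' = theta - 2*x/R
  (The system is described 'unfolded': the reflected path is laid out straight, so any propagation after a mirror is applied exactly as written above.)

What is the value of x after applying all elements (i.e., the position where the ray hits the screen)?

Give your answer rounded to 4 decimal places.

Answer: 13.9122

Derivation:
Initial: x=2.0000 theta=-0.2000
After 1 (propagate distance d=36): x=-5.2000 theta=-0.2000
After 2 (thin lens f=21): x=-5.2000 theta=1/21 (≈0.0476)
After 3 (propagate distance d=18): x=-152/35 (≈-4.3429) theta=1/21 (≈0.0476)
After 4 (thin lens f=36): x=-152/35 (≈-4.3429) theta=53/315 (≈0.1683)
After 5 (propagate distance d=5): x=-1103/315 (≈-3.5016) theta=53/315 (≈0.1683)
After 6 (curved mirror R=36): x=-1103/315 (≈-3.5016) theta=2057/5670 (≈0.3628)
After 7 (propagate distance d=48 (to screen)): x=13147/945 (≈13.9122) theta=2057/5670 (≈0.3628)
Rounded to 4 decimal places: x = 13.9122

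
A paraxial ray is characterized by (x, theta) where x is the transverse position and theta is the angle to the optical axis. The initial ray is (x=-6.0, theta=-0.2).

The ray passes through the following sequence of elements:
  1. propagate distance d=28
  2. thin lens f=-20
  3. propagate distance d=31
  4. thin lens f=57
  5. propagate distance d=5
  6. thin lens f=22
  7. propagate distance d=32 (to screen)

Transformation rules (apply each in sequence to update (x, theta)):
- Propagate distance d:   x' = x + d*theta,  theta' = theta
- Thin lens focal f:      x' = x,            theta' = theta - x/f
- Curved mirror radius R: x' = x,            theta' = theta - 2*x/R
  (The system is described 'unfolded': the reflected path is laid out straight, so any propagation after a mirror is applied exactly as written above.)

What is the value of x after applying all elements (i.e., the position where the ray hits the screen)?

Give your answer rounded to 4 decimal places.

Initial: x=-6.0000 theta=-0.2000
After 1 (propagate distance d=28): x=-11.6000 theta=-0.2000
After 2 (thin lens f=-20): x=-11.6000 theta=-0.7800
After 3 (propagate distance d=31): x=-35.7800 theta=-0.7800
After 4 (thin lens f=57): x=-35.7800 theta=-217/1425 (≈-0.1523)
After 5 (propagate distance d=5): x=-104143/2850 (≈-36.5414) theta=-217/1425 (≈-0.1523)
After 6 (thin lens f=22): x=-104143/2850 (≈-36.5414) theta=18919/12540 (≈1.5087)
After 7 (propagate distance d=32 (to screen)): x=122649/10450 (≈11.7367) theta=18919/12540 (≈1.5087)
Rounded to 4 decimal places: x = 11.7367

Answer: 11.7367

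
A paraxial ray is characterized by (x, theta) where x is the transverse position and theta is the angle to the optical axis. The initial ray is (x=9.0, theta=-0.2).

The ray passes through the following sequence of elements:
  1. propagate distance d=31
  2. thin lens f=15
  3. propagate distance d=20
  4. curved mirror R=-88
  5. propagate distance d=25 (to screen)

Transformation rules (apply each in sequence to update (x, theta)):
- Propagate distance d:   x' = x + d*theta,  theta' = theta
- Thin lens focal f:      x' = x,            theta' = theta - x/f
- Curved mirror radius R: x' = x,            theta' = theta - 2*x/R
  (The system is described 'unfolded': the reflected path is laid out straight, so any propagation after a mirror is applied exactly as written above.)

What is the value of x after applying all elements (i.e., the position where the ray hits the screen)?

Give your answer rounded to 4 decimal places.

Initial: x=9.0000 theta=-0.2000
After 1 (propagate distance d=31): x=2.8000 theta=-0.2000
After 2 (thin lens f=15): x=2.8000 theta=-29/75 (≈-0.3867)
After 3 (propagate distance d=20): x=-74/15 (≈-4.9333) theta=-29/75 (≈-0.3867)
After 4 (curved mirror R=-88): x=-74/15 (≈-4.9333) theta=-823/1650 (≈-0.4988)
After 5 (propagate distance d=25 (to screen)): x=-5743/330 (≈-17.4030) theta=-823/1650 (≈-0.4988)
Rounded to 4 decimal places: x = -17.4030

Answer: -17.4030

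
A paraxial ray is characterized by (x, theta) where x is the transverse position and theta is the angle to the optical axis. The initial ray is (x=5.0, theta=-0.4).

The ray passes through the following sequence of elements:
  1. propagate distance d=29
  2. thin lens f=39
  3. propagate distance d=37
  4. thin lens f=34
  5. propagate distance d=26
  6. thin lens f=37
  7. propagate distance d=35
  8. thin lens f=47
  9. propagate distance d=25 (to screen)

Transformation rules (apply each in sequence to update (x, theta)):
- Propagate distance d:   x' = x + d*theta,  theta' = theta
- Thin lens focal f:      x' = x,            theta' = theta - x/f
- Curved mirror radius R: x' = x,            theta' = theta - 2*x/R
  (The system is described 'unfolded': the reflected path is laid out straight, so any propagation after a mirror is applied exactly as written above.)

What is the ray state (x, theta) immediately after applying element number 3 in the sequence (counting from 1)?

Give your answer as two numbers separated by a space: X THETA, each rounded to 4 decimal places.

Answer: -15.1385 -0.2308

Derivation:
Initial: x=5.0000 theta=-0.4000
After 1 (propagate distance d=29): x=-6.6000 theta=-0.4000
After 2 (thin lens f=39): x=-6.6000 theta=-3/13 (≈-0.2308)
After 3 (propagate distance d=37): x=-984/65 (≈-15.1385) theta=-3/13 (≈-0.2308)
Rounded to 4 decimal places: x = -15.1385, theta = -0.2308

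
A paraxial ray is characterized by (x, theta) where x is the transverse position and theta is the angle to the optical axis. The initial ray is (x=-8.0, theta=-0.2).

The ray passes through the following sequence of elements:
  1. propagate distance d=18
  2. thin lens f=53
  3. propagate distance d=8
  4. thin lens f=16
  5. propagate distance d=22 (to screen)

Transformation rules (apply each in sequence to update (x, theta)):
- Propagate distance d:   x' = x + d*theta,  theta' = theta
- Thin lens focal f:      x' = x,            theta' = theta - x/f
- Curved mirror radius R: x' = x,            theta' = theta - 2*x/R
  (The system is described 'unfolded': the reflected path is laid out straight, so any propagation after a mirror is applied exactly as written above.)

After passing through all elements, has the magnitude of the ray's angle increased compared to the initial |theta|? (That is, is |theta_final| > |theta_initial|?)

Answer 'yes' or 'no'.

Initial: x=-8.0000 theta=-0.2000
After 1 (propagate distance d=18): x=-11.6000 theta=-0.2000
After 2 (thin lens f=53): x=-11.6000 theta=1/53 (≈0.0189)
After 3 (propagate distance d=8): x=-3034/265 (≈-11.4491) theta=1/53 (≈0.0189)
After 4 (thin lens f=16): x=-3034/265 (≈-11.4491) theta=1557/2120 (≈0.7344)
After 5 (propagate distance d=22 (to screen)): x=4991/1060 (≈4.7085) theta=1557/2120 (≈0.7344)
|theta_initial|=0.2000 |theta_final|=1557/2120 (≈0.7344) -> increased

Answer: yes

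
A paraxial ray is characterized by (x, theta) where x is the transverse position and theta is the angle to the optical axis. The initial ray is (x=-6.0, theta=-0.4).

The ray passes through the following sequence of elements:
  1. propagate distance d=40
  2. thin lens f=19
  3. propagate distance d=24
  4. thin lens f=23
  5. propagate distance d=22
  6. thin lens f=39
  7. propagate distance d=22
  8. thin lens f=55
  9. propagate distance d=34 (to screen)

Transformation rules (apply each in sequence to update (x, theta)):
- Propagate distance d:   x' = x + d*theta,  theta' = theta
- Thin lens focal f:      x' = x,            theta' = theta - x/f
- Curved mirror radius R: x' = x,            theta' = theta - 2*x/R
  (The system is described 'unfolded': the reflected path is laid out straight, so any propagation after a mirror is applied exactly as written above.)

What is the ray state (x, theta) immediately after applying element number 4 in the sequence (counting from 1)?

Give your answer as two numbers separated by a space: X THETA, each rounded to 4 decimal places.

Answer: -3.8105 0.9236

Derivation:
Initial: x=-6.0000 theta=-0.4000
After 1 (propagate distance d=40): x=-22.0000 theta=-0.4000
After 2 (thin lens f=19): x=-22.0000 theta=72/95 (≈0.7579)
After 3 (propagate distance d=24): x=-362/95 (≈-3.8105) theta=72/95 (≈0.7579)
After 4 (thin lens f=23): x=-362/95 (≈-3.8105) theta=2018/2185 (≈0.9236)
Rounded to 4 decimal places: x = -3.8105, theta = 0.9236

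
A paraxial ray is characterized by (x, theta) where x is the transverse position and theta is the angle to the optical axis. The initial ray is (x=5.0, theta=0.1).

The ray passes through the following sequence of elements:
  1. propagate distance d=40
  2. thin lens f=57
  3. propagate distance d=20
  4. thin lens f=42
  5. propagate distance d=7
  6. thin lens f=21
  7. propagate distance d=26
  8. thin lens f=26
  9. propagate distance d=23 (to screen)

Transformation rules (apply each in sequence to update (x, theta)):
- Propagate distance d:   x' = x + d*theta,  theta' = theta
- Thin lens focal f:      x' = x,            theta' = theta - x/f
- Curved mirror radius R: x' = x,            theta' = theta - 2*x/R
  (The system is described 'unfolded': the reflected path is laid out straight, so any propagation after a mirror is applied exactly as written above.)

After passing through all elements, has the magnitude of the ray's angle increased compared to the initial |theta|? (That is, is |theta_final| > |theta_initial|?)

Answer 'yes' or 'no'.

Answer: yes

Derivation:
Initial: x=5.0000 theta=0.1000
After 1 (propagate distance d=40): x=9.0000 theta=0.1000
After 2 (thin lens f=57): x=9.0000 theta=-11/190 (≈-0.0579)
After 3 (propagate distance d=20): x=149/19 (≈7.8421) theta=-11/190 (≈-0.0579)
After 4 (thin lens f=42): x=149/19 (≈7.8421) theta=-488/1995 (≈-0.2446)
After 5 (propagate distance d=7): x=1747/285 (≈6.1298) theta=-488/1995 (≈-0.2446)
After 6 (thin lens f=21): x=1747/285 (≈6.1298) theta=-169/315 (≈-0.5365)
After 7 (propagate distance d=26): x=-46799/5985 (≈-7.8194) theta=-169/315 (≈-0.5365)
After 8 (thin lens f=26): x=-46799/5985 (≈-7.8194) theta=-1747/7410 (≈-0.2358)
After 9 (propagate distance d=23 (to screen)): x=-412115/31122 (≈-13.2419) theta=-1747/7410 (≈-0.2358)
|theta_initial|=0.1000 |theta_final|=1747/7410 (≈0.2358) -> increased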